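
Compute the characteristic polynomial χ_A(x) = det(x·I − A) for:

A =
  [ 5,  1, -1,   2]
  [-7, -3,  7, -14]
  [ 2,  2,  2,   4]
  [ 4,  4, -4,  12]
x^4 - 16*x^3 + 96*x^2 - 256*x + 256

Expanding det(x·I − A) (e.g. by cofactor expansion or by noting that A is similar to its Jordan form J, which has the same characteristic polynomial as A) gives
  χ_A(x) = x^4 - 16*x^3 + 96*x^2 - 256*x + 256
which factors as (x - 4)^4. The eigenvalues (with algebraic multiplicities) are λ = 4 with multiplicity 4.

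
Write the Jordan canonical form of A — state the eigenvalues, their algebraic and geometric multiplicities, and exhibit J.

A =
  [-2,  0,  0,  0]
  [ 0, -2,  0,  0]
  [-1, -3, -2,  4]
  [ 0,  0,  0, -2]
J_2(-2) ⊕ J_1(-2) ⊕ J_1(-2)

The characteristic polynomial is
  det(x·I − A) = x^4 + 8*x^3 + 24*x^2 + 32*x + 16 = (x + 2)^4

Eigenvalues and multiplicities (the geometric multiplicity of λ is n − rank(A − λI), which equals the number of Jordan blocks for λ):
  λ = -2: algebraic multiplicity = 4, geometric multiplicity = 3

Determining the block sizes for each eigenvalue:
  λ = -2: 3 blocks summing to 4 forces exactly one block of size 2 and the rest size 1 → block sizes [2, 1, 1]

Assembling the blocks gives a Jordan form
J =
  [-2,  1,  0,  0]
  [ 0, -2,  0,  0]
  [ 0,  0, -2,  0]
  [ 0,  0,  0, -2]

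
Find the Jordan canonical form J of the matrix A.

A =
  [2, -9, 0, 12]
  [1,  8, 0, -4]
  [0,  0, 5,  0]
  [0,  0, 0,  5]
J_2(5) ⊕ J_1(5) ⊕ J_1(5)

The characteristic polynomial is
  det(x·I − A) = x^4 - 20*x^3 + 150*x^2 - 500*x + 625 = (x - 5)^4

Eigenvalues and multiplicities (the geometric multiplicity of λ is n − rank(A − λI), which equals the number of Jordan blocks for λ):
  λ = 5: algebraic multiplicity = 4, geometric multiplicity = 3

Determining the block sizes for each eigenvalue:
  λ = 5: 3 blocks summing to 4 forces exactly one block of size 2 and the rest size 1 → block sizes [2, 1, 1]

Assembling the blocks gives a Jordan form
J =
  [5, 1, 0, 0]
  [0, 5, 0, 0]
  [0, 0, 5, 0]
  [0, 0, 0, 5]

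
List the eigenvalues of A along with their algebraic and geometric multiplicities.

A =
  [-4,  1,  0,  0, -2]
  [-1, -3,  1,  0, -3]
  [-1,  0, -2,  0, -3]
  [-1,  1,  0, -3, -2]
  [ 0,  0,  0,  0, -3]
λ = -3: alg = 5, geom = 3

Step 1 — factor the characteristic polynomial to read off the algebraic multiplicities:
  χ_A(x) = (x + 3)^5

Step 2 — compute geometric multiplicities via the rank-nullity identity g(λ) = n − rank(A − λI):
  rank(A − (-3)·I) = 2, so dim ker(A − (-3)·I) = n − 2 = 3

Summary:
  λ = -3: algebraic multiplicity = 5, geometric multiplicity = 3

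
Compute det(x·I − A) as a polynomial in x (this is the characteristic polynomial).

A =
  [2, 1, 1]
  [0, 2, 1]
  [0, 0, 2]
x^3 - 6*x^2 + 12*x - 8

Expanding det(x·I − A) (e.g. by cofactor expansion or by noting that A is similar to its Jordan form J, which has the same characteristic polynomial as A) gives
  χ_A(x) = x^3 - 6*x^2 + 12*x - 8
which factors as (x - 2)^3. The eigenvalues (with algebraic multiplicities) are λ = 2 with multiplicity 3.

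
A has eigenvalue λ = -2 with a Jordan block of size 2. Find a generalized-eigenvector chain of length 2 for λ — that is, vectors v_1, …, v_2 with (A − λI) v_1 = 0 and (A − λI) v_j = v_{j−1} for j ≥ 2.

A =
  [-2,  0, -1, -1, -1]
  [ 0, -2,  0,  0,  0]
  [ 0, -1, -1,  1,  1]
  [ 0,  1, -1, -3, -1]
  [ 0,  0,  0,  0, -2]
A Jordan chain for λ = -2 of length 2:
v_1 = (0, 0, -1, 1, 0)ᵀ
v_2 = (0, 1, 0, 0, 0)ᵀ

Let N = A − (-2)·I. We want v_2 with N^2 v_2 = 0 but N^1 v_2 ≠ 0; then v_{j-1} := N · v_j for j = 2, …, 2.

Pick v_2 = (0, 1, 0, 0, 0)ᵀ.
Then v_1 = N · v_2 = (0, 0, -1, 1, 0)ᵀ.

Sanity check: (A − (-2)·I) v_1 = (0, 0, 0, 0, 0)ᵀ = 0. ✓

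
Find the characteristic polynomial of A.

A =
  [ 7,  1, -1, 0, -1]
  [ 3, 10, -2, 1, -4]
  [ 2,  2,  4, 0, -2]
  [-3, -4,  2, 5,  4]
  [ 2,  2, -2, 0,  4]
x^5 - 30*x^4 + 360*x^3 - 2160*x^2 + 6480*x - 7776

Expanding det(x·I − A) (e.g. by cofactor expansion or by noting that A is similar to its Jordan form J, which has the same characteristic polynomial as A) gives
  χ_A(x) = x^5 - 30*x^4 + 360*x^3 - 2160*x^2 + 6480*x - 7776
which factors as (x - 6)^5. The eigenvalues (with algebraic multiplicities) are λ = 6 with multiplicity 5.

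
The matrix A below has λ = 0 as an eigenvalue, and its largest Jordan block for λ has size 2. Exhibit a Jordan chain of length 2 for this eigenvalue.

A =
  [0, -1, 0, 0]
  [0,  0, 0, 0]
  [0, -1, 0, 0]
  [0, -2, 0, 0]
A Jordan chain for λ = 0 of length 2:
v_1 = (-1, 0, -1, -2)ᵀ
v_2 = (0, 1, 0, 0)ᵀ

Let N = A − (0)·I. We want v_2 with N^2 v_2 = 0 but N^1 v_2 ≠ 0; then v_{j-1} := N · v_j for j = 2, …, 2.

Pick v_2 = (0, 1, 0, 0)ᵀ.
Then v_1 = N · v_2 = (-1, 0, -1, -2)ᵀ.

Sanity check: (A − (0)·I) v_1 = (0, 0, 0, 0)ᵀ = 0. ✓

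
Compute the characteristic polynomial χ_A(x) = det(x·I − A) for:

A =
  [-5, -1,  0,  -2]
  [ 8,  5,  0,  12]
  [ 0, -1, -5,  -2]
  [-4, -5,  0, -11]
x^4 + 16*x^3 + 90*x^2 + 200*x + 125

Expanding det(x·I − A) (e.g. by cofactor expansion or by noting that A is similar to its Jordan form J, which has the same characteristic polynomial as A) gives
  χ_A(x) = x^4 + 16*x^3 + 90*x^2 + 200*x + 125
which factors as (x + 1)*(x + 5)^3. The eigenvalues (with algebraic multiplicities) are λ = -5 with multiplicity 3, λ = -1 with multiplicity 1.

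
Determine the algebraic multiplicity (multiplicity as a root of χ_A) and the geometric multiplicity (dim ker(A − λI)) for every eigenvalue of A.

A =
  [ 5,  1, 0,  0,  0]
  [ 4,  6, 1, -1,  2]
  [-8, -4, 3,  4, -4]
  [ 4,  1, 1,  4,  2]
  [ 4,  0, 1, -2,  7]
λ = 5: alg = 5, geom = 2

Step 1 — factor the characteristic polynomial to read off the algebraic multiplicities:
  χ_A(x) = (x - 5)^5

Step 2 — compute geometric multiplicities via the rank-nullity identity g(λ) = n − rank(A − λI):
  rank(A − (5)·I) = 3, so dim ker(A − (5)·I) = n − 3 = 2

Summary:
  λ = 5: algebraic multiplicity = 5, geometric multiplicity = 2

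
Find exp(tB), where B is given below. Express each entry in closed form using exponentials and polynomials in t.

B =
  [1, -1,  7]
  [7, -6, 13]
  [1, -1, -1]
e^{tB} =
  [9*t^2*exp(-2*t)/2 + 3*t*exp(-2*t) + exp(-2*t), -3*t^2*exp(-2*t) - t*exp(-2*t), 15*t^2*exp(-2*t)/2 + 7*t*exp(-2*t)]
  [3*t^2*exp(-2*t) + 7*t*exp(-2*t), -2*t^2*exp(-2*t) - 4*t*exp(-2*t) + exp(-2*t), 5*t^2*exp(-2*t) + 13*t*exp(-2*t)]
  [-3*t^2*exp(-2*t)/2 + t*exp(-2*t), t^2*exp(-2*t) - t*exp(-2*t), -5*t^2*exp(-2*t)/2 + t*exp(-2*t) + exp(-2*t)]

Strategy: write B = P · J · P⁻¹ where J is a Jordan canonical form, so e^{tB} = P · e^{tJ} · P⁻¹, and e^{tJ} can be computed block-by-block.

B has Jordan form
J =
  [-2,  1,  0]
  [ 0, -2,  1]
  [ 0,  0, -2]
(up to reordering of blocks).

Per-block formulas:
  For a 3×3 Jordan block J_3(-2): exp(t · J_3(-2)) = e^(-2t)·(I + t·N + (t^2/2)·N^2), where N is the 3×3 nilpotent shift.

After assembling e^{tJ} and conjugating by P, we get:

e^{tB} =
  [9*t^2*exp(-2*t)/2 + 3*t*exp(-2*t) + exp(-2*t), -3*t^2*exp(-2*t) - t*exp(-2*t), 15*t^2*exp(-2*t)/2 + 7*t*exp(-2*t)]
  [3*t^2*exp(-2*t) + 7*t*exp(-2*t), -2*t^2*exp(-2*t) - 4*t*exp(-2*t) + exp(-2*t), 5*t^2*exp(-2*t) + 13*t*exp(-2*t)]
  [-3*t^2*exp(-2*t)/2 + t*exp(-2*t), t^2*exp(-2*t) - t*exp(-2*t), -5*t^2*exp(-2*t)/2 + t*exp(-2*t) + exp(-2*t)]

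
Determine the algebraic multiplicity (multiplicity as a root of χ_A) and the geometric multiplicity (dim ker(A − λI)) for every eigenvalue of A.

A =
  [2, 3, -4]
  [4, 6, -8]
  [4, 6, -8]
λ = 0: alg = 3, geom = 2

Step 1 — factor the characteristic polynomial to read off the algebraic multiplicities:
  χ_A(x) = x^3

Step 2 — compute geometric multiplicities via the rank-nullity identity g(λ) = n − rank(A − λI):
  rank(A − (0)·I) = 1, so dim ker(A − (0)·I) = n − 1 = 2

Summary:
  λ = 0: algebraic multiplicity = 3, geometric multiplicity = 2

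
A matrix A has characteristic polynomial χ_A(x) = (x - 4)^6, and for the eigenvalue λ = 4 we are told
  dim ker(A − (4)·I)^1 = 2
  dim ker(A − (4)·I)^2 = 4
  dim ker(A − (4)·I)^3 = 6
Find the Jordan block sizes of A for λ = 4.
Block sizes for λ = 4: [3, 3]

From the dimensions of kernels of powers, the number of Jordan blocks of size at least j is d_j − d_{j−1} where d_j = dim ker(N^j) (with d_0 = 0). Computing the differences gives [2, 2, 2].
The number of blocks of size exactly k is (#blocks of size ≥ k) − (#blocks of size ≥ k + 1), so the partition is: 2 block(s) of size 3.
In nonincreasing order the block sizes are [3, 3].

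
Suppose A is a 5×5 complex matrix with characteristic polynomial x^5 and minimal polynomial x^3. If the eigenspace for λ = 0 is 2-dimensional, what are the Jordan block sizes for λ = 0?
Block sizes for λ = 0: [3, 2]

Step 1 — from the characteristic polynomial, algebraic multiplicity of λ = 0 is 5. From dim ker(A − (0)·I) = 2, there are exactly 2 Jordan blocks for λ = 0.
Step 2 — from the minimal polynomial, the factor (x − 0)^3 tells us the largest block for λ = 0 has size 3.
Step 3 — with total size 5, 2 blocks, and largest block 3, the block sizes (in nonincreasing order) are [3, 2].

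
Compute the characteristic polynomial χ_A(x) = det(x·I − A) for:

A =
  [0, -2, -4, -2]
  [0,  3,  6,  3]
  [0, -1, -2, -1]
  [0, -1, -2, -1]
x^4

Expanding det(x·I − A) (e.g. by cofactor expansion or by noting that A is similar to its Jordan form J, which has the same characteristic polynomial as A) gives
  χ_A(x) = x^4
which factors as x^4. The eigenvalues (with algebraic multiplicities) are λ = 0 with multiplicity 4.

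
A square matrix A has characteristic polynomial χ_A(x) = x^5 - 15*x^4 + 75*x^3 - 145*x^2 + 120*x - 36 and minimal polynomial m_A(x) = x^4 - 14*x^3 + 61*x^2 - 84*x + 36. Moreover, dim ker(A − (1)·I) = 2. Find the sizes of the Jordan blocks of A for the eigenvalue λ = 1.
Block sizes for λ = 1: [2, 1]

Step 1 — from the characteristic polynomial, algebraic multiplicity of λ = 1 is 3. From dim ker(A − (1)·I) = 2, there are exactly 2 Jordan blocks for λ = 1.
Step 2 — from the minimal polynomial, the factor (x − 1)^2 tells us the largest block for λ = 1 has size 2.
Step 3 — with total size 3, 2 blocks, and largest block 2, the block sizes (in nonincreasing order) are [2, 1].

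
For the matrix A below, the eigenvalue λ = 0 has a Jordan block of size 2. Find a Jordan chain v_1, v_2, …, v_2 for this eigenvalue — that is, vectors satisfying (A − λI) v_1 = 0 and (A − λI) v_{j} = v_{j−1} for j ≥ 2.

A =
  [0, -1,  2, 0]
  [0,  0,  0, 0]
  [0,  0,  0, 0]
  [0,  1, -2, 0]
A Jordan chain for λ = 0 of length 2:
v_1 = (-1, 0, 0, 1)ᵀ
v_2 = (0, 1, 0, 0)ᵀ

Let N = A − (0)·I. We want v_2 with N^2 v_2 = 0 but N^1 v_2 ≠ 0; then v_{j-1} := N · v_j for j = 2, …, 2.

Pick v_2 = (0, 1, 0, 0)ᵀ.
Then v_1 = N · v_2 = (-1, 0, 0, 1)ᵀ.

Sanity check: (A − (0)·I) v_1 = (0, 0, 0, 0)ᵀ = 0. ✓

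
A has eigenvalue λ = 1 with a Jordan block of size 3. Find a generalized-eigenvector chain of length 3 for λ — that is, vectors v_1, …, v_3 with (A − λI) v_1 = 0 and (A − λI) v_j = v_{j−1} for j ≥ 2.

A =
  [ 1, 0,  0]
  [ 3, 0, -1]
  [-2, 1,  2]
A Jordan chain for λ = 1 of length 3:
v_1 = (0, -1, 1)ᵀ
v_2 = (0, 3, -2)ᵀ
v_3 = (1, 0, 0)ᵀ

Let N = A − (1)·I. We want v_3 with N^3 v_3 = 0 but N^2 v_3 ≠ 0; then v_{j-1} := N · v_j for j = 3, …, 2.

Pick v_3 = (1, 0, 0)ᵀ.
Then v_2 = N · v_3 = (0, 3, -2)ᵀ.
Then v_1 = N · v_2 = (0, -1, 1)ᵀ.

Sanity check: (A − (1)·I) v_1 = (0, 0, 0)ᵀ = 0. ✓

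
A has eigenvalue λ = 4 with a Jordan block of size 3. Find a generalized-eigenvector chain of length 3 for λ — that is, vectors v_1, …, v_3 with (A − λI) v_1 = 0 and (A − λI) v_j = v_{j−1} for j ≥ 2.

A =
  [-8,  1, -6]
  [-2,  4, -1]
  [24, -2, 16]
A Jordan chain for λ = 4 of length 3:
v_1 = (-2, 0, 4)ᵀ
v_2 = (-12, -2, 24)ᵀ
v_3 = (1, 0, 0)ᵀ

Let N = A − (4)·I. We want v_3 with N^3 v_3 = 0 but N^2 v_3 ≠ 0; then v_{j-1} := N · v_j for j = 3, …, 2.

Pick v_3 = (1, 0, 0)ᵀ.
Then v_2 = N · v_3 = (-12, -2, 24)ᵀ.
Then v_1 = N · v_2 = (-2, 0, 4)ᵀ.

Sanity check: (A − (4)·I) v_1 = (0, 0, 0)ᵀ = 0. ✓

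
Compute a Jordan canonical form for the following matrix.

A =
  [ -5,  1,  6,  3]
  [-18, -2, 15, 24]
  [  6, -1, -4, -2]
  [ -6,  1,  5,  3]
J_2(-5) ⊕ J_2(1)

The characteristic polynomial is
  det(x·I − A) = x^4 + 8*x^3 + 6*x^2 - 40*x + 25 = (x - 1)^2*(x + 5)^2

Eigenvalues and multiplicities (the geometric multiplicity of λ is n − rank(A − λI), which equals the number of Jordan blocks for λ):
  λ = -5: algebraic multiplicity = 2, geometric multiplicity = 1
  λ = 1: algebraic multiplicity = 2, geometric multiplicity = 1

Determining the block sizes for each eigenvalue:
  λ = -5: one block (gm = 1), so the single block has size am = 2 → block sizes [2]
  λ = 1: one block (gm = 1), so the single block has size am = 2 → block sizes [2]

Assembling the blocks gives a Jordan form
J =
  [-5,  1, 0, 0]
  [ 0, -5, 0, 0]
  [ 0,  0, 1, 1]
  [ 0,  0, 0, 1]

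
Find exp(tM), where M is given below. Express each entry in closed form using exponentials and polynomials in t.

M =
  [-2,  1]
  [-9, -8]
e^{tM} =
  [3*t*exp(-5*t) + exp(-5*t), t*exp(-5*t)]
  [-9*t*exp(-5*t), -3*t*exp(-5*t) + exp(-5*t)]

Strategy: write M = P · J · P⁻¹ where J is a Jordan canonical form, so e^{tM} = P · e^{tJ} · P⁻¹, and e^{tJ} can be computed block-by-block.

M has Jordan form
J =
  [-5,  1]
  [ 0, -5]
(up to reordering of blocks).

Per-block formulas:
  For a 2×2 Jordan block J_2(-5): exp(t · J_2(-5)) = e^(-5t)·(I + t·N), where N is the 2×2 nilpotent shift.

After assembling e^{tJ} and conjugating by P, we get:

e^{tM} =
  [3*t*exp(-5*t) + exp(-5*t), t*exp(-5*t)]
  [-9*t*exp(-5*t), -3*t*exp(-5*t) + exp(-5*t)]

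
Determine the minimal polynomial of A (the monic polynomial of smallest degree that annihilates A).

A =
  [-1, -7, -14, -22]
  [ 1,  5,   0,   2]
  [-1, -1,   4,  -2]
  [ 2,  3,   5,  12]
x^4 - 20*x^3 + 148*x^2 - 480*x + 576

The characteristic polynomial is χ_A(x) = (x - 6)^2*(x - 4)^2, so the eigenvalues are known. The minimal polynomial is
  m_A(x) = Π_λ (x − λ)^{k_λ}
where k_λ is the size of the *largest* Jordan block for λ (equivalently, the smallest k with (A − λI)^k v = 0 for every generalised eigenvector v of λ).

  λ = 4: largest Jordan block has size 2, contributing (x − 4)^2
  λ = 6: largest Jordan block has size 2, contributing (x − 6)^2

So m_A(x) = (x - 6)^2*(x - 4)^2 = x^4 - 20*x^3 + 148*x^2 - 480*x + 576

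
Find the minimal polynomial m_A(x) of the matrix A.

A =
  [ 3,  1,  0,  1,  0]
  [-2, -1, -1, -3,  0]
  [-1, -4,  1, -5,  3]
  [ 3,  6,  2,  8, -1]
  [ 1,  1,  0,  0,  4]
x^3 - 9*x^2 + 27*x - 27

The characteristic polynomial is χ_A(x) = (x - 3)^5, so the eigenvalues are known. The minimal polynomial is
  m_A(x) = Π_λ (x − λ)^{k_λ}
where k_λ is the size of the *largest* Jordan block for λ (equivalently, the smallest k with (A − λI)^k v = 0 for every generalised eigenvector v of λ).

  λ = 3: largest Jordan block has size 3, contributing (x − 3)^3

So m_A(x) = (x - 3)^3 = x^3 - 9*x^2 + 27*x - 27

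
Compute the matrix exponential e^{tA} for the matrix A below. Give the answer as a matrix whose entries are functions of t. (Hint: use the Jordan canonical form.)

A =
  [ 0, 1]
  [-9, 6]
e^{tA} =
  [-3*t*exp(3*t) + exp(3*t), t*exp(3*t)]
  [-9*t*exp(3*t), 3*t*exp(3*t) + exp(3*t)]

Strategy: write A = P · J · P⁻¹ where J is a Jordan canonical form, so e^{tA} = P · e^{tJ} · P⁻¹, and e^{tJ} can be computed block-by-block.

A has Jordan form
J =
  [3, 1]
  [0, 3]
(up to reordering of blocks).

Per-block formulas:
  For a 2×2 Jordan block J_2(3): exp(t · J_2(3)) = e^(3t)·(I + t·N), where N is the 2×2 nilpotent shift.

After assembling e^{tJ} and conjugating by P, we get:

e^{tA} =
  [-3*t*exp(3*t) + exp(3*t), t*exp(3*t)]
  [-9*t*exp(3*t), 3*t*exp(3*t) + exp(3*t)]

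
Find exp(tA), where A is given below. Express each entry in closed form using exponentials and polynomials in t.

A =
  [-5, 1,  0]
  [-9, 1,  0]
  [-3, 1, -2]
e^{tA} =
  [-3*t*exp(-2*t) + exp(-2*t), t*exp(-2*t), 0]
  [-9*t*exp(-2*t), 3*t*exp(-2*t) + exp(-2*t), 0]
  [-3*t*exp(-2*t), t*exp(-2*t), exp(-2*t)]

Strategy: write A = P · J · P⁻¹ where J is a Jordan canonical form, so e^{tA} = P · e^{tJ} · P⁻¹, and e^{tJ} can be computed block-by-block.

A has Jordan form
J =
  [-2,  1,  0]
  [ 0, -2,  0]
  [ 0,  0, -2]
(up to reordering of blocks).

Per-block formulas:
  For a 2×2 Jordan block J_2(-2): exp(t · J_2(-2)) = e^(-2t)·(I + t·N), where N is the 2×2 nilpotent shift.
  For a 1×1 block at λ = -2: exp(t · [-2]) = [e^(-2t)].

After assembling e^{tJ} and conjugating by P, we get:

e^{tA} =
  [-3*t*exp(-2*t) + exp(-2*t), t*exp(-2*t), 0]
  [-9*t*exp(-2*t), 3*t*exp(-2*t) + exp(-2*t), 0]
  [-3*t*exp(-2*t), t*exp(-2*t), exp(-2*t)]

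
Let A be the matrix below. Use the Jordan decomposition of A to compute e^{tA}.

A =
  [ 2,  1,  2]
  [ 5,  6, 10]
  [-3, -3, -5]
e^{tA} =
  [t*exp(t) + exp(t), t*exp(t), 2*t*exp(t)]
  [5*t*exp(t), 5*t*exp(t) + exp(t), 10*t*exp(t)]
  [-3*t*exp(t), -3*t*exp(t), -6*t*exp(t) + exp(t)]

Strategy: write A = P · J · P⁻¹ where J is a Jordan canonical form, so e^{tA} = P · e^{tJ} · P⁻¹, and e^{tJ} can be computed block-by-block.

A has Jordan form
J =
  [1, 1, 0]
  [0, 1, 0]
  [0, 0, 1]
(up to reordering of blocks).

Per-block formulas:
  For a 2×2 Jordan block J_2(1): exp(t · J_2(1)) = e^(1t)·(I + t·N), where N is the 2×2 nilpotent shift.
  For a 1×1 block at λ = 1: exp(t · [1]) = [e^(1t)].

After assembling e^{tJ} and conjugating by P, we get:

e^{tA} =
  [t*exp(t) + exp(t), t*exp(t), 2*t*exp(t)]
  [5*t*exp(t), 5*t*exp(t) + exp(t), 10*t*exp(t)]
  [-3*t*exp(t), -3*t*exp(t), -6*t*exp(t) + exp(t)]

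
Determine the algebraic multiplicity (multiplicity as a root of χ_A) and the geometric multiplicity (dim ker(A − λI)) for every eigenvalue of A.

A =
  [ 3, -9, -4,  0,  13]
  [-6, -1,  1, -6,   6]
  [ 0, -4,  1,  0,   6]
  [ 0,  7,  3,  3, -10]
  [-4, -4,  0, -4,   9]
λ = 3: alg = 5, geom = 2

Step 1 — factor the characteristic polynomial to read off the algebraic multiplicities:
  χ_A(x) = (x - 3)^5

Step 2 — compute geometric multiplicities via the rank-nullity identity g(λ) = n − rank(A − λI):
  rank(A − (3)·I) = 3, so dim ker(A − (3)·I) = n − 3 = 2

Summary:
  λ = 3: algebraic multiplicity = 5, geometric multiplicity = 2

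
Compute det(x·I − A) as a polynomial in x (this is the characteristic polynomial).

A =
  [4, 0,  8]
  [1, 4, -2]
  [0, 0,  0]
x^3 - 8*x^2 + 16*x

Expanding det(x·I − A) (e.g. by cofactor expansion or by noting that A is similar to its Jordan form J, which has the same characteristic polynomial as A) gives
  χ_A(x) = x^3 - 8*x^2 + 16*x
which factors as x*(x - 4)^2. The eigenvalues (with algebraic multiplicities) are λ = 0 with multiplicity 1, λ = 4 with multiplicity 2.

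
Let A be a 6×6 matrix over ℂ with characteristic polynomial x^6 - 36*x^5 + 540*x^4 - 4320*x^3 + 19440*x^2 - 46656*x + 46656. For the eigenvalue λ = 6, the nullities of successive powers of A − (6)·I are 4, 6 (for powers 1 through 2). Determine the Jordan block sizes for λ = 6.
Block sizes for λ = 6: [2, 2, 1, 1]

From the dimensions of kernels of powers, the number of Jordan blocks of size at least j is d_j − d_{j−1} where d_j = dim ker(N^j) (with d_0 = 0). Computing the differences gives [4, 2].
The number of blocks of size exactly k is (#blocks of size ≥ k) − (#blocks of size ≥ k + 1), so the partition is: 2 block(s) of size 1, 2 block(s) of size 2.
In nonincreasing order the block sizes are [2, 2, 1, 1].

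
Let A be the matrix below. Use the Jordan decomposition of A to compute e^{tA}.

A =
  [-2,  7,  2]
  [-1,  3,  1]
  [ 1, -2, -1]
e^{tA} =
  [-t^2/2 - 2*t + 1, 3*t^2/2 + 7*t, t^2/2 + 2*t]
  [-t, 3*t + 1, t]
  [-t^2/2 + t, 3*t^2/2 - 2*t, t^2/2 - t + 1]

Strategy: write A = P · J · P⁻¹ where J is a Jordan canonical form, so e^{tA} = P · e^{tJ} · P⁻¹, and e^{tJ} can be computed block-by-block.

A has Jordan form
J =
  [0, 1, 0]
  [0, 0, 1]
  [0, 0, 0]
(up to reordering of blocks).

Per-block formulas:
  For a 3×3 Jordan block J_3(0): exp(t · J_3(0)) = e^(0t)·(I + t·N + (t^2/2)·N^2), where N is the 3×3 nilpotent shift.

After assembling e^{tJ} and conjugating by P, we get:

e^{tA} =
  [-t^2/2 - 2*t + 1, 3*t^2/2 + 7*t, t^2/2 + 2*t]
  [-t, 3*t + 1, t]
  [-t^2/2 + t, 3*t^2/2 - 2*t, t^2/2 - t + 1]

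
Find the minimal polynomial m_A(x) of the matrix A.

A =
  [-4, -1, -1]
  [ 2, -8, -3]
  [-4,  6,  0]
x^3 + 12*x^2 + 48*x + 64

The characteristic polynomial is χ_A(x) = (x + 4)^3, so the eigenvalues are known. The minimal polynomial is
  m_A(x) = Π_λ (x − λ)^{k_λ}
where k_λ is the size of the *largest* Jordan block for λ (equivalently, the smallest k with (A − λI)^k v = 0 for every generalised eigenvector v of λ).

  λ = -4: largest Jordan block has size 3, contributing (x + 4)^3

So m_A(x) = (x + 4)^3 = x^3 + 12*x^2 + 48*x + 64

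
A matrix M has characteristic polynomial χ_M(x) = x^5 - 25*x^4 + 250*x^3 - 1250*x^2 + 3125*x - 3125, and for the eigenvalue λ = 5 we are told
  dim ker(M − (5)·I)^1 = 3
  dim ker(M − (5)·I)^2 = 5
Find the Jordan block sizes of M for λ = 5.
Block sizes for λ = 5: [2, 2, 1]

From the dimensions of kernels of powers, the number of Jordan blocks of size at least j is d_j − d_{j−1} where d_j = dim ker(N^j) (with d_0 = 0). Computing the differences gives [3, 2].
The number of blocks of size exactly k is (#blocks of size ≥ k) − (#blocks of size ≥ k + 1), so the partition is: 1 block(s) of size 1, 2 block(s) of size 2.
In nonincreasing order the block sizes are [2, 2, 1].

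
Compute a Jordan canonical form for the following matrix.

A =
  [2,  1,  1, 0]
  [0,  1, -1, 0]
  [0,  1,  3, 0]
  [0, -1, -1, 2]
J_2(2) ⊕ J_1(2) ⊕ J_1(2)

The characteristic polynomial is
  det(x·I − A) = x^4 - 8*x^3 + 24*x^2 - 32*x + 16 = (x - 2)^4

Eigenvalues and multiplicities (the geometric multiplicity of λ is n − rank(A − λI), which equals the number of Jordan blocks for λ):
  λ = 2: algebraic multiplicity = 4, geometric multiplicity = 3

Determining the block sizes for each eigenvalue:
  λ = 2: 3 blocks summing to 4 forces exactly one block of size 2 and the rest size 1 → block sizes [2, 1, 1]

Assembling the blocks gives a Jordan form
J =
  [2, 1, 0, 0]
  [0, 2, 0, 0]
  [0, 0, 2, 0]
  [0, 0, 0, 2]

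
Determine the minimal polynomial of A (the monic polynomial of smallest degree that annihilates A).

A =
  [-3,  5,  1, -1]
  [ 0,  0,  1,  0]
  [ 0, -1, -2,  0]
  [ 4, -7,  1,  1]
x^3 + 3*x^2 + 3*x + 1

The characteristic polynomial is χ_A(x) = (x + 1)^4, so the eigenvalues are known. The minimal polynomial is
  m_A(x) = Π_λ (x − λ)^{k_λ}
where k_λ is the size of the *largest* Jordan block for λ (equivalently, the smallest k with (A − λI)^k v = 0 for every generalised eigenvector v of λ).

  λ = -1: largest Jordan block has size 3, contributing (x + 1)^3

So m_A(x) = (x + 1)^3 = x^3 + 3*x^2 + 3*x + 1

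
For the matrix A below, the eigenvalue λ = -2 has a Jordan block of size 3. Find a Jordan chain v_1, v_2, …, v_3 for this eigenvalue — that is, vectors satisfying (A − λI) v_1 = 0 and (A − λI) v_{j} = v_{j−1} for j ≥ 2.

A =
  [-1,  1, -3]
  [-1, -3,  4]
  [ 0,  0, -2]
A Jordan chain for λ = -2 of length 3:
v_1 = (1, -1, 0)ᵀ
v_2 = (-3, 4, 0)ᵀ
v_3 = (0, 0, 1)ᵀ

Let N = A − (-2)·I. We want v_3 with N^3 v_3 = 0 but N^2 v_3 ≠ 0; then v_{j-1} := N · v_j for j = 3, …, 2.

Pick v_3 = (0, 0, 1)ᵀ.
Then v_2 = N · v_3 = (-3, 4, 0)ᵀ.
Then v_1 = N · v_2 = (1, -1, 0)ᵀ.

Sanity check: (A − (-2)·I) v_1 = (0, 0, 0)ᵀ = 0. ✓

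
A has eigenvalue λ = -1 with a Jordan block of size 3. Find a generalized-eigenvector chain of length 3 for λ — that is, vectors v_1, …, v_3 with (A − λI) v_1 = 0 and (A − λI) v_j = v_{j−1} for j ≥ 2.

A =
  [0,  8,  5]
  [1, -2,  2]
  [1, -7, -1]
A Jordan chain for λ = -1 of length 3:
v_1 = (14, 2, -6)ᵀ
v_2 = (1, 1, 1)ᵀ
v_3 = (1, 0, 0)ᵀ

Let N = A − (-1)·I. We want v_3 with N^3 v_3 = 0 but N^2 v_3 ≠ 0; then v_{j-1} := N · v_j for j = 3, …, 2.

Pick v_3 = (1, 0, 0)ᵀ.
Then v_2 = N · v_3 = (1, 1, 1)ᵀ.
Then v_1 = N · v_2 = (14, 2, -6)ᵀ.

Sanity check: (A − (-1)·I) v_1 = (0, 0, 0)ᵀ = 0. ✓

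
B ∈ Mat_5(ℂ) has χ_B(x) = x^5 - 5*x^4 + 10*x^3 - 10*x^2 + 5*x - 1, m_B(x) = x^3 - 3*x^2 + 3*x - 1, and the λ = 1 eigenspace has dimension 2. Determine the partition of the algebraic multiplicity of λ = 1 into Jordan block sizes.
Block sizes for λ = 1: [3, 2]

Step 1 — from the characteristic polynomial, algebraic multiplicity of λ = 1 is 5. From dim ker(B − (1)·I) = 2, there are exactly 2 Jordan blocks for λ = 1.
Step 2 — from the minimal polynomial, the factor (x − 1)^3 tells us the largest block for λ = 1 has size 3.
Step 3 — with total size 5, 2 blocks, and largest block 3, the block sizes (in nonincreasing order) are [3, 2].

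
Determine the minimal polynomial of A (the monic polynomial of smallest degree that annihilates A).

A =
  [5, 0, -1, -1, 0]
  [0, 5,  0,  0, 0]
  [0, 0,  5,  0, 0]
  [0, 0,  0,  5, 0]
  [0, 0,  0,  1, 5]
x^2 - 10*x + 25

The characteristic polynomial is χ_A(x) = (x - 5)^5, so the eigenvalues are known. The minimal polynomial is
  m_A(x) = Π_λ (x − λ)^{k_λ}
where k_λ is the size of the *largest* Jordan block for λ (equivalently, the smallest k with (A − λI)^k v = 0 for every generalised eigenvector v of λ).

  λ = 5: largest Jordan block has size 2, contributing (x − 5)^2

So m_A(x) = (x - 5)^2 = x^2 - 10*x + 25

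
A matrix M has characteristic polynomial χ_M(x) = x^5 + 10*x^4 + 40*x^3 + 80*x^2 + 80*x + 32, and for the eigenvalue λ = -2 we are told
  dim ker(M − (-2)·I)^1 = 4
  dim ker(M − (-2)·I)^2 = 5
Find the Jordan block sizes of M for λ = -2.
Block sizes for λ = -2: [2, 1, 1, 1]

From the dimensions of kernels of powers, the number of Jordan blocks of size at least j is d_j − d_{j−1} where d_j = dim ker(N^j) (with d_0 = 0). Computing the differences gives [4, 1].
The number of blocks of size exactly k is (#blocks of size ≥ k) − (#blocks of size ≥ k + 1), so the partition is: 3 block(s) of size 1, 1 block(s) of size 2.
In nonincreasing order the block sizes are [2, 1, 1, 1].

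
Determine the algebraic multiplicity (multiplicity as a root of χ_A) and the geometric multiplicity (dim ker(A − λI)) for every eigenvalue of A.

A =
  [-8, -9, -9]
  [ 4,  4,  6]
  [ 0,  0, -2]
λ = -2: alg = 3, geom = 2

Step 1 — factor the characteristic polynomial to read off the algebraic multiplicities:
  χ_A(x) = (x + 2)^3

Step 2 — compute geometric multiplicities via the rank-nullity identity g(λ) = n − rank(A − λI):
  rank(A − (-2)·I) = 1, so dim ker(A − (-2)·I) = n − 1 = 2

Summary:
  λ = -2: algebraic multiplicity = 3, geometric multiplicity = 2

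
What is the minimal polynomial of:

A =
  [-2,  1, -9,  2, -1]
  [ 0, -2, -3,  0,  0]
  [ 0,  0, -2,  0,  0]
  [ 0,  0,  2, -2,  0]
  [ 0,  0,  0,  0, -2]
x^3 + 6*x^2 + 12*x + 8

The characteristic polynomial is χ_A(x) = (x + 2)^5, so the eigenvalues are known. The minimal polynomial is
  m_A(x) = Π_λ (x − λ)^{k_λ}
where k_λ is the size of the *largest* Jordan block for λ (equivalently, the smallest k with (A − λI)^k v = 0 for every generalised eigenvector v of λ).

  λ = -2: largest Jordan block has size 3, contributing (x + 2)^3

So m_A(x) = (x + 2)^3 = x^3 + 6*x^2 + 12*x + 8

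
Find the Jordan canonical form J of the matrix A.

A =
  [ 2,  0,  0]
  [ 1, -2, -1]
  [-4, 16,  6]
J_2(2) ⊕ J_1(2)

The characteristic polynomial is
  det(x·I − A) = x^3 - 6*x^2 + 12*x - 8 = (x - 2)^3

Eigenvalues and multiplicities (the geometric multiplicity of λ is n − rank(A − λI), which equals the number of Jordan blocks for λ):
  λ = 2: algebraic multiplicity = 3, geometric multiplicity = 2

Determining the block sizes for each eigenvalue:
  λ = 2: 2 blocks summing to 3 forces exactly one block of size 2 and the rest size 1 → block sizes [2, 1]

Assembling the blocks gives a Jordan form
J =
  [2, 1, 0]
  [0, 2, 0]
  [0, 0, 2]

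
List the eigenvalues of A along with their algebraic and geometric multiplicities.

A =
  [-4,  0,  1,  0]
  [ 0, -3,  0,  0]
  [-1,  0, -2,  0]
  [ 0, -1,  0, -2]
λ = -3: alg = 3, geom = 2; λ = -2: alg = 1, geom = 1

Step 1 — factor the characteristic polynomial to read off the algebraic multiplicities:
  χ_A(x) = (x + 2)*(x + 3)^3

Step 2 — compute geometric multiplicities via the rank-nullity identity g(λ) = n − rank(A − λI):
  rank(A − (-3)·I) = 2, so dim ker(A − (-3)·I) = n − 2 = 2
  rank(A − (-2)·I) = 3, so dim ker(A − (-2)·I) = n − 3 = 1

Summary:
  λ = -3: algebraic multiplicity = 3, geometric multiplicity = 2
  λ = -2: algebraic multiplicity = 1, geometric multiplicity = 1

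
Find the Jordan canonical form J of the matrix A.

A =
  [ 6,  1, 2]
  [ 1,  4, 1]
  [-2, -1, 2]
J_3(4)

The characteristic polynomial is
  det(x·I − A) = x^3 - 12*x^2 + 48*x - 64 = (x - 4)^3

Eigenvalues and multiplicities (the geometric multiplicity of λ is n − rank(A − λI), which equals the number of Jordan blocks for λ):
  λ = 4: algebraic multiplicity = 3, geometric multiplicity = 1

Determining the block sizes for each eigenvalue:
  λ = 4: one block (gm = 1), so the single block has size am = 3 → block sizes [3]

Assembling the blocks gives a Jordan form
J =
  [4, 1, 0]
  [0, 4, 1]
  [0, 0, 4]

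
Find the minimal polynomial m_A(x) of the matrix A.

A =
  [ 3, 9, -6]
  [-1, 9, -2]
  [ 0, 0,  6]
x^2 - 12*x + 36

The characteristic polynomial is χ_A(x) = (x - 6)^3, so the eigenvalues are known. The minimal polynomial is
  m_A(x) = Π_λ (x − λ)^{k_λ}
where k_λ is the size of the *largest* Jordan block for λ (equivalently, the smallest k with (A − λI)^k v = 0 for every generalised eigenvector v of λ).

  λ = 6: largest Jordan block has size 2, contributing (x − 6)^2

So m_A(x) = (x - 6)^2 = x^2 - 12*x + 36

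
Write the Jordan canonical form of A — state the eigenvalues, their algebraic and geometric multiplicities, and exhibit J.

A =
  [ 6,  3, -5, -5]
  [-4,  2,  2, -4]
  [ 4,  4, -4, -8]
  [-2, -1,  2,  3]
J_1(1) ⊕ J_2(2) ⊕ J_1(2)

The characteristic polynomial is
  det(x·I − A) = x^4 - 7*x^3 + 18*x^2 - 20*x + 8 = (x - 2)^3*(x - 1)

Eigenvalues and multiplicities (the geometric multiplicity of λ is n − rank(A − λI), which equals the number of Jordan blocks for λ):
  λ = 1: algebraic multiplicity = 1, geometric multiplicity = 1
  λ = 2: algebraic multiplicity = 3, geometric multiplicity = 2

Determining the block sizes for each eigenvalue:
  λ = 1: one block (gm = 1), so the single block has size am = 1 → block sizes [1]
  λ = 2: 2 blocks summing to 3 forces exactly one block of size 2 and the rest size 1 → block sizes [2, 1]

Assembling the blocks gives a Jordan form
J =
  [1, 0, 0, 0]
  [0, 2, 1, 0]
  [0, 0, 2, 0]
  [0, 0, 0, 2]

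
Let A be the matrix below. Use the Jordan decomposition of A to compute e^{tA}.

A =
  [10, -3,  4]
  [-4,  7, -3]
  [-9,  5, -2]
e^{tA} =
  [t^2*exp(5*t)/2 + 5*t*exp(5*t) + exp(5*t), -t^2*exp(5*t)/2 - 3*t*exp(5*t), t^2*exp(5*t)/2 + 4*t*exp(5*t)]
  [-t^2*exp(5*t)/2 - 4*t*exp(5*t), t^2*exp(5*t)/2 + 2*t*exp(5*t) + exp(5*t), -t^2*exp(5*t)/2 - 3*t*exp(5*t)]
  [-t^2*exp(5*t) - 9*t*exp(5*t), t^2*exp(5*t) + 5*t*exp(5*t), -t^2*exp(5*t) - 7*t*exp(5*t) + exp(5*t)]

Strategy: write A = P · J · P⁻¹ where J is a Jordan canonical form, so e^{tA} = P · e^{tJ} · P⁻¹, and e^{tJ} can be computed block-by-block.

A has Jordan form
J =
  [5, 1, 0]
  [0, 5, 1]
  [0, 0, 5]
(up to reordering of blocks).

Per-block formulas:
  For a 3×3 Jordan block J_3(5): exp(t · J_3(5)) = e^(5t)·(I + t·N + (t^2/2)·N^2), where N is the 3×3 nilpotent shift.

After assembling e^{tJ} and conjugating by P, we get:

e^{tA} =
  [t^2*exp(5*t)/2 + 5*t*exp(5*t) + exp(5*t), -t^2*exp(5*t)/2 - 3*t*exp(5*t), t^2*exp(5*t)/2 + 4*t*exp(5*t)]
  [-t^2*exp(5*t)/2 - 4*t*exp(5*t), t^2*exp(5*t)/2 + 2*t*exp(5*t) + exp(5*t), -t^2*exp(5*t)/2 - 3*t*exp(5*t)]
  [-t^2*exp(5*t) - 9*t*exp(5*t), t^2*exp(5*t) + 5*t*exp(5*t), -t^2*exp(5*t) - 7*t*exp(5*t) + exp(5*t)]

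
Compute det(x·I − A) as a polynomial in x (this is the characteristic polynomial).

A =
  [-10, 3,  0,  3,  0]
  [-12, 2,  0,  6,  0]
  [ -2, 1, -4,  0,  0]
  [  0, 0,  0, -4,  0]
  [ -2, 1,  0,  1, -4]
x^5 + 20*x^4 + 160*x^3 + 640*x^2 + 1280*x + 1024

Expanding det(x·I − A) (e.g. by cofactor expansion or by noting that A is similar to its Jordan form J, which has the same characteristic polynomial as A) gives
  χ_A(x) = x^5 + 20*x^4 + 160*x^3 + 640*x^2 + 1280*x + 1024
which factors as (x + 4)^5. The eigenvalues (with algebraic multiplicities) are λ = -4 with multiplicity 5.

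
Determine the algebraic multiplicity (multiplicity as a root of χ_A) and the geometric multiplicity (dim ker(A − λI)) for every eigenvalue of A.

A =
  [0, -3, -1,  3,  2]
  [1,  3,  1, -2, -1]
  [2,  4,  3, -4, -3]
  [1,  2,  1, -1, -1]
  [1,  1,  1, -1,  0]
λ = 1: alg = 5, geom = 2

Step 1 — factor the characteristic polynomial to read off the algebraic multiplicities:
  χ_A(x) = (x - 1)^5

Step 2 — compute geometric multiplicities via the rank-nullity identity g(λ) = n − rank(A − λI):
  rank(A − (1)·I) = 3, so dim ker(A − (1)·I) = n − 3 = 2

Summary:
  λ = 1: algebraic multiplicity = 5, geometric multiplicity = 2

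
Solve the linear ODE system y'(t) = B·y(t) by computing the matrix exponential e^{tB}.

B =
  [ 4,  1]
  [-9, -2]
e^{tB} =
  [3*t*exp(t) + exp(t), t*exp(t)]
  [-9*t*exp(t), -3*t*exp(t) + exp(t)]

Strategy: write B = P · J · P⁻¹ where J is a Jordan canonical form, so e^{tB} = P · e^{tJ} · P⁻¹, and e^{tJ} can be computed block-by-block.

B has Jordan form
J =
  [1, 1]
  [0, 1]
(up to reordering of blocks).

Per-block formulas:
  For a 2×2 Jordan block J_2(1): exp(t · J_2(1)) = e^(1t)·(I + t·N), where N is the 2×2 nilpotent shift.

After assembling e^{tJ} and conjugating by P, we get:

e^{tB} =
  [3*t*exp(t) + exp(t), t*exp(t)]
  [-9*t*exp(t), -3*t*exp(t) + exp(t)]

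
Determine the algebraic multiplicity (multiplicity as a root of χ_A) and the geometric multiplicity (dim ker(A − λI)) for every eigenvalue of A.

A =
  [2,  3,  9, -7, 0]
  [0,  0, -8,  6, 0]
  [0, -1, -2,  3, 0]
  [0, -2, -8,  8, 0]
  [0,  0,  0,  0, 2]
λ = 2: alg = 5, geom = 3

Step 1 — factor the characteristic polynomial to read off the algebraic multiplicities:
  χ_A(x) = (x - 2)^5

Step 2 — compute geometric multiplicities via the rank-nullity identity g(λ) = n − rank(A − λI):
  rank(A − (2)·I) = 2, so dim ker(A − (2)·I) = n − 2 = 3

Summary:
  λ = 2: algebraic multiplicity = 5, geometric multiplicity = 3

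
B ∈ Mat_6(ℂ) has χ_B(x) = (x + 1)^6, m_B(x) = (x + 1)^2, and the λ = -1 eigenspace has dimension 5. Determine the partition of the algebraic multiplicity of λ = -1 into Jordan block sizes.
Block sizes for λ = -1: [2, 1, 1, 1, 1]

Step 1 — from the characteristic polynomial, algebraic multiplicity of λ = -1 is 6. From dim ker(B − (-1)·I) = 5, there are exactly 5 Jordan blocks for λ = -1.
Step 2 — from the minimal polynomial, the factor (x + 1)^2 tells us the largest block for λ = -1 has size 2.
Step 3 — with total size 6, 5 blocks, and largest block 2, the block sizes (in nonincreasing order) are [2, 1, 1, 1, 1].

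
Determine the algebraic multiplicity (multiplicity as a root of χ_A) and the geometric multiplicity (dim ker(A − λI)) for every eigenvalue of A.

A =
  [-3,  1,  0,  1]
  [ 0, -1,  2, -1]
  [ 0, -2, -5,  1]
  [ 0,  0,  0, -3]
λ = -3: alg = 4, geom = 2

Step 1 — factor the characteristic polynomial to read off the algebraic multiplicities:
  χ_A(x) = (x + 3)^4

Step 2 — compute geometric multiplicities via the rank-nullity identity g(λ) = n − rank(A − λI):
  rank(A − (-3)·I) = 2, so dim ker(A − (-3)·I) = n − 2 = 2

Summary:
  λ = -3: algebraic multiplicity = 4, geometric multiplicity = 2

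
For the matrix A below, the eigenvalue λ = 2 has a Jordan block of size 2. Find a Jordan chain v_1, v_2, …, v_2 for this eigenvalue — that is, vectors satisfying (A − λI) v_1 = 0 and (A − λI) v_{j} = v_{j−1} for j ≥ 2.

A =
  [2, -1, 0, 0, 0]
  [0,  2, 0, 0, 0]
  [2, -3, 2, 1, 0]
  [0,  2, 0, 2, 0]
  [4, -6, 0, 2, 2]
A Jordan chain for λ = 2 of length 2:
v_1 = (0, 0, 2, 0, 4)ᵀ
v_2 = (1, 0, 0, 0, 0)ᵀ

Let N = A − (2)·I. We want v_2 with N^2 v_2 = 0 but N^1 v_2 ≠ 0; then v_{j-1} := N · v_j for j = 2, …, 2.

Pick v_2 = (1, 0, 0, 0, 0)ᵀ.
Then v_1 = N · v_2 = (0, 0, 2, 0, 4)ᵀ.

Sanity check: (A − (2)·I) v_1 = (0, 0, 0, 0, 0)ᵀ = 0. ✓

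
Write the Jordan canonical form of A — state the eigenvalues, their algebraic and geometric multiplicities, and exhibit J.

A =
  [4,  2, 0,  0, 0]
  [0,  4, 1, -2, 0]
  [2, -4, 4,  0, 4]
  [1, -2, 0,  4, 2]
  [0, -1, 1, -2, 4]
J_3(4) ⊕ J_2(4)

The characteristic polynomial is
  det(x·I − A) = x^5 - 20*x^4 + 160*x^3 - 640*x^2 + 1280*x - 1024 = (x - 4)^5

Eigenvalues and multiplicities (the geometric multiplicity of λ is n − rank(A − λI), which equals the number of Jordan blocks for λ):
  λ = 4: algebraic multiplicity = 5, geometric multiplicity = 2

Determining the block sizes for each eigenvalue:
  λ = 4: with am = 5 and gm = 2, the partition is not yet determined (e.g. several partitions of 5 into 2 parts exist). Let N = A − (4)·I. Computing rank(N^1) = 3, rank(N^2) = 1, rank(N^3) = 0; the number of blocks of size ≥ j is rank(N^{j−1}) − rank(N^j), giving [2, 2, 1]. So we have 1 block(s) of size 3, 1 block(s) of size 2 → block sizes [3, 2]

Assembling the blocks gives a Jordan form
J =
  [4, 1, 0, 0, 0]
  [0, 4, 1, 0, 0]
  [0, 0, 4, 0, 0]
  [0, 0, 0, 4, 1]
  [0, 0, 0, 0, 4]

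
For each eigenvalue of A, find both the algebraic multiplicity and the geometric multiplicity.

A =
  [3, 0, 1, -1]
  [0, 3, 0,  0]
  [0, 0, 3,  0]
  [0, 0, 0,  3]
λ = 3: alg = 4, geom = 3

Step 1 — factor the characteristic polynomial to read off the algebraic multiplicities:
  χ_A(x) = (x - 3)^4

Step 2 — compute geometric multiplicities via the rank-nullity identity g(λ) = n − rank(A − λI):
  rank(A − (3)·I) = 1, so dim ker(A − (3)·I) = n − 1 = 3

Summary:
  λ = 3: algebraic multiplicity = 4, geometric multiplicity = 3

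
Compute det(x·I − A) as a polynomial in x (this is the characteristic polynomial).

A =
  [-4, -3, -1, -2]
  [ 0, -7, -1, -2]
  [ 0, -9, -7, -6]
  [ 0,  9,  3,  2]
x^4 + 16*x^3 + 96*x^2 + 256*x + 256

Expanding det(x·I − A) (e.g. by cofactor expansion or by noting that A is similar to its Jordan form J, which has the same characteristic polynomial as A) gives
  χ_A(x) = x^4 + 16*x^3 + 96*x^2 + 256*x + 256
which factors as (x + 4)^4. The eigenvalues (with algebraic multiplicities) are λ = -4 with multiplicity 4.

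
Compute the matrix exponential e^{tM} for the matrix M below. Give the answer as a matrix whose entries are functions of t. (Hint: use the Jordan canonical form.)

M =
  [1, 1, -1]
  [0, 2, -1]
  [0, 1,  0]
e^{tM} =
  [exp(t), t*exp(t), -t*exp(t)]
  [0, t*exp(t) + exp(t), -t*exp(t)]
  [0, t*exp(t), -t*exp(t) + exp(t)]

Strategy: write M = P · J · P⁻¹ where J is a Jordan canonical form, so e^{tM} = P · e^{tJ} · P⁻¹, and e^{tJ} can be computed block-by-block.

M has Jordan form
J =
  [1, 1, 0]
  [0, 1, 0]
  [0, 0, 1]
(up to reordering of blocks).

Per-block formulas:
  For a 2×2 Jordan block J_2(1): exp(t · J_2(1)) = e^(1t)·(I + t·N), where N is the 2×2 nilpotent shift.
  For a 1×1 block at λ = 1: exp(t · [1]) = [e^(1t)].

After assembling e^{tJ} and conjugating by P, we get:

e^{tM} =
  [exp(t), t*exp(t), -t*exp(t)]
  [0, t*exp(t) + exp(t), -t*exp(t)]
  [0, t*exp(t), -t*exp(t) + exp(t)]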